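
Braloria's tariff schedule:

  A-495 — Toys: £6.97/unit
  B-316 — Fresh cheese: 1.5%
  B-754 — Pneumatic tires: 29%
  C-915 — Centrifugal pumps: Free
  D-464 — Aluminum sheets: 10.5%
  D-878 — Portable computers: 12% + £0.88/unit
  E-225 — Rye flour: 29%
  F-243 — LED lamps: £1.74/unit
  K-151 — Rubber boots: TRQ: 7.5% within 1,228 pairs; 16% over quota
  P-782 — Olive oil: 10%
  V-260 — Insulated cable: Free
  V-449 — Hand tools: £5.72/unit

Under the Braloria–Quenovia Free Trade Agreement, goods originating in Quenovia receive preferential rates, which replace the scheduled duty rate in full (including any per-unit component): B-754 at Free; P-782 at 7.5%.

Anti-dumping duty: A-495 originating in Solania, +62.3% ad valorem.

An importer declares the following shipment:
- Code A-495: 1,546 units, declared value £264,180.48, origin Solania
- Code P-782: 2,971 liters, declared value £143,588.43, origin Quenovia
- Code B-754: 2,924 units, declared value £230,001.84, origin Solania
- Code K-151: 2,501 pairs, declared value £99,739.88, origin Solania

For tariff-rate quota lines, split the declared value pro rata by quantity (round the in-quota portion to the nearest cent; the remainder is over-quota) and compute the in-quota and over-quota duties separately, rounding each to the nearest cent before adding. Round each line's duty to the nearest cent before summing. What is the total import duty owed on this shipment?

£264,625.43

Line 1 (A-495, Solania, 1,546 units, £264,180.48):
Base rate for A-495 is £6.97/unit.
Additional duty on A-495 from Solania: +62.3% ad valorem. Applied ad valorem rate = 62.3%.
Duty = £264,180.48 × 62.3% + 1,546 × £6.97 = £175,360.06.
Line 2 (P-782, Quenovia, 2,971 liters, £143,588.43):
Base rate for P-782 is 10%.
Origin Quenovia qualifies under the Braloria–Quenovia agreement and P-782 is covered: preferential rate 7.5% applies instead.
Duty = £143,588.43 × 7.5% = £10,769.13.
Line 3 (B-754, Solania, 2,924 units, £230,001.84):
Base rate for B-754 is 29%.
B-754 has an FTA preferential rate, but origin Solania is not Quenovia; base rate stands.
Duty = £230,001.84 × 29% = £66,700.53.
Line 4 (K-151, Solania, 2,501 pairs, £99,739.88):
Code K-151 is under a tariff-rate quota (threshold 1,228 pairs). In-quota: 1,228 pairs at 7.5%; over-quota: 1,273 pairs at 16%.
Pro-rata value split: in-quota = £99,739.88 × 1,228/2,501 = £48,972.64; over-quota = £99,739.88 − £48,972.64 = £50,767.24.
In-quota duty = £48,972.64 × 7.5% = £3,672.95. Over-quota duty = £50,767.24 × 16% = £8,122.76.
Line duty = £3,672.95 + £8,122.76 = £11,795.71.
Total = £175,360.06 + £10,769.13 + £66,700.53 + £11,795.71 = £264,625.43.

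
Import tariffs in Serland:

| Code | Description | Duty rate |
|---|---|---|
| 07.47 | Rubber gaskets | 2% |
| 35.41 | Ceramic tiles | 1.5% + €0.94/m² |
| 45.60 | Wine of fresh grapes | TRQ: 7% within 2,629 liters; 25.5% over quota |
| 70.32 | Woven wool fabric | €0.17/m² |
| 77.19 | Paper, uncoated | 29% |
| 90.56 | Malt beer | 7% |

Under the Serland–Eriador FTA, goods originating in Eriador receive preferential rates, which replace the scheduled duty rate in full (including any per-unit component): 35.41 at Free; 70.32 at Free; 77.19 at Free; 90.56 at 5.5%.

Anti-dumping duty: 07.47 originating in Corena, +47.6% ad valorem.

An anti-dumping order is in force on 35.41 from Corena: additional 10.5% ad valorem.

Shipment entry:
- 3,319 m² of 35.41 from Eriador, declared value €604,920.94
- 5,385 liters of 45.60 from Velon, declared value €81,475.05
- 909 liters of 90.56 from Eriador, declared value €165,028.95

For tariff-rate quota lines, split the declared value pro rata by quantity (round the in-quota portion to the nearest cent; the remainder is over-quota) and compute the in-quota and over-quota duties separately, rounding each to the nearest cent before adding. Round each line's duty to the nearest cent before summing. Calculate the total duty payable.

Line 1 (35.41, Eriador, 3,319 m², €604,920.94):
Base rate for 35.41 is 1.5% + €0.94/m².
Origin Eriador qualifies under the Serland–Eriador agreement and 35.41 is covered: preferential rate Free applies instead.
The additional-duty order on 35.41 targets Corena, not Eriador; it does not apply.
Duty = €604,920.94 × 0% = €0.00.
Line 2 (45.60, Velon, 5,385 liters, €81,475.05):
Code 45.60 is under a tariff-rate quota (threshold 2,629 liters). In-quota: 2,629 liters at 7%; over-quota: 2,756 liters at 25.5%.
Pro-rata value split: in-quota = €81,475.05 × 2,629/5,385 = €39,776.77; over-quota = €81,475.05 − €39,776.77 = €41,698.28.
In-quota duty = €39,776.77 × 7% = €2,784.37. Over-quota duty = €41,698.28 × 25.5% = €10,633.06.
Line duty = €2,784.37 + €10,633.06 = €13,417.43.
Line 3 (90.56, Eriador, 909 liters, €165,028.95):
Base rate for 90.56 is 7%.
Origin Eriador qualifies under the Serland–Eriador agreement and 90.56 is covered: preferential rate 5.5% applies instead.
Duty = €165,028.95 × 5.5% = €9,076.59.
Total = €0.00 + €13,417.43 + €9,076.59 = €22,494.02.

€22,494.02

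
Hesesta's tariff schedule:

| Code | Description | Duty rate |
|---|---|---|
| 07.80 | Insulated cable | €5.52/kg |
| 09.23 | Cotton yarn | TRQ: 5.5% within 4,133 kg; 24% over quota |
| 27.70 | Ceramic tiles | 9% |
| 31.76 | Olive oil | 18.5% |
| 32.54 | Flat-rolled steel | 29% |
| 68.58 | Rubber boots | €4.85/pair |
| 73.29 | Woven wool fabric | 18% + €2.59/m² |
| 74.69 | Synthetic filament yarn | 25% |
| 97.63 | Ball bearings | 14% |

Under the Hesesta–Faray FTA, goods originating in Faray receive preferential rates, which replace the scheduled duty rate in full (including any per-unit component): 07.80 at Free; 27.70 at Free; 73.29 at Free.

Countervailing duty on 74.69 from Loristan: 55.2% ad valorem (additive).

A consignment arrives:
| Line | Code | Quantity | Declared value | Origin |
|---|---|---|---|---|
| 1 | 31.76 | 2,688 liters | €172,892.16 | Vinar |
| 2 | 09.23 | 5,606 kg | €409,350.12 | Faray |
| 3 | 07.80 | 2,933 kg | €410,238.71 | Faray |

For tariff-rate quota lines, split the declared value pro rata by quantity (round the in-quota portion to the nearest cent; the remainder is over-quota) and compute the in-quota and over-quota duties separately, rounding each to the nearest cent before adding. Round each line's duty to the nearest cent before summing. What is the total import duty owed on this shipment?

€74,397.62

Line 1 (31.76, Vinar, 2,688 liters, €172,892.16):
Base rate for 31.76 is 18.5%.
Duty = €172,892.16 × 18.5% = €31,985.05.
Line 2 (09.23, Faray, 5,606 kg, €409,350.12):
Code 09.23 is under a tariff-rate quota (threshold 4,133 kg). In-quota: 4,133 kg at 5.5%; over-quota: 1,473 kg at 24%.
Pro-rata value split: in-quota = €409,350.12 × 4,133/5,606 = €301,791.66; over-quota = €409,350.12 − €301,791.66 = €107,558.46.
In-quota duty = €301,791.66 × 5.5% = €16,598.54. Over-quota duty = €107,558.46 × 24% = €25,814.03.
Line duty = €16,598.54 + €25,814.03 = €42,412.57.
Line 3 (07.80, Faray, 2,933 kg, €410,238.71):
Base rate for 07.80 is €5.52/kg.
Origin Faray qualifies under the Hesesta–Faray agreement and 07.80 is covered: preferential rate Free applies instead.
Duty = €410,238.71 × 0% = €0.00.
Total = €31,985.05 + €42,412.57 + €0.00 = €74,397.62.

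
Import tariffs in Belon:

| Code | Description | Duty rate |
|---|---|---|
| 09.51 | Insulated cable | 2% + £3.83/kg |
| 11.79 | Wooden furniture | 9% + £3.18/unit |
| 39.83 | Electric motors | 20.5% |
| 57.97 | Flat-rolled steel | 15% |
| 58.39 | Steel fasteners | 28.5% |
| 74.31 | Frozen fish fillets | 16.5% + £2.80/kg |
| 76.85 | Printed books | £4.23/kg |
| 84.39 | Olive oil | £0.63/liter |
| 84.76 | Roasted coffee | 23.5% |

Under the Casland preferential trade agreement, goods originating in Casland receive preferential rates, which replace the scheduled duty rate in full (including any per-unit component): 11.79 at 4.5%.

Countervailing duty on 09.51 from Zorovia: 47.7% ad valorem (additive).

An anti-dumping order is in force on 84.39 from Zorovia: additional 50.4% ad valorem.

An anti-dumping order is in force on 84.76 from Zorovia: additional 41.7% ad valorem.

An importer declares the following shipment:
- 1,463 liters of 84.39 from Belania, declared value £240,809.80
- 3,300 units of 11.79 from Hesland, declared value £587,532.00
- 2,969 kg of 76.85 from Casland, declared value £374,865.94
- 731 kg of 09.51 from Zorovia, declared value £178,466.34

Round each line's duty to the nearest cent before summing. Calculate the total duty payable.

Line 1 (84.39, Belania, 1,463 liters, £240,809.80):
Base rate for 84.39 is £0.63/liter.
The additional-duty order on 84.39 targets Zorovia, not Belania; it does not apply.
Duty = 1,463 × £0.63 = £921.69.
Line 2 (11.79, Hesland, 3,300 units, £587,532.00):
Base rate for 11.79 is 9% + £3.18/unit.
11.79 has an FTA preferential rate, but origin Hesland is not Casland; base rate stands.
Duty = £587,532.00 × 9% + 3,300 × £3.18 = £63,371.88.
Line 3 (76.85, Casland, 2,969 kg, £374,865.94):
Base rate for 76.85 is £4.23/kg.
Origin Casland is the FTA partner but 76.85 is not on the preference list; base rate stands.
Duty = 2,969 × £4.23 = £12,558.87.
Line 4 (09.51, Zorovia, 731 kg, £178,466.34):
Base rate for 09.51 is 2% + £3.83/kg.
Additional duty on 09.51 from Zorovia: +47.7%. Applied ad valorem rate: 2% + 47.7% = 49.7%.
Duty = £178,466.34 × 49.7% + 731 × £3.83 = £91,497.50.
Total = £921.69 + £63,371.88 + £12,558.87 + £91,497.50 = £168,349.94.

£168,349.94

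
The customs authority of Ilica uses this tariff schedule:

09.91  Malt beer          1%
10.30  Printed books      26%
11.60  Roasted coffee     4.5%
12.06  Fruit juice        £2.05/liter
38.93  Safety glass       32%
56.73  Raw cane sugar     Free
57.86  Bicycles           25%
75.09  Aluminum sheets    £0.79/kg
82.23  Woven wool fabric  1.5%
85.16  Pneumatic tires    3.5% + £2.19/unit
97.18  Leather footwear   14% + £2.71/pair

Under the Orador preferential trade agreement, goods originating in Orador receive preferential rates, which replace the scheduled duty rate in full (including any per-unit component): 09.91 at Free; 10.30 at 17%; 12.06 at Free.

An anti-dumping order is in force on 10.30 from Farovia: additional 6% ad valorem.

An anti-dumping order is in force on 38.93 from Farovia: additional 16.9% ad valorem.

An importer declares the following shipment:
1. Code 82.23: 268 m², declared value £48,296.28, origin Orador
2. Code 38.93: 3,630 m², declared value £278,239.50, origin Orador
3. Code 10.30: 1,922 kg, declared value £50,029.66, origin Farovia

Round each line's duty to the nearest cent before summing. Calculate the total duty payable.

£105,770.57

Line 1 (82.23, Orador, 268 m², £48,296.28):
Base rate for 82.23 is 1.5%.
Origin Orador is the FTA partner but 82.23 is not on the preference list; base rate stands.
Duty = £48,296.28 × 1.5% = £724.44.
Line 2 (38.93, Orador, 3,630 m², £278,239.50):
Base rate for 38.93 is 32%.
Origin Orador is the FTA partner but 38.93 is not on the preference list; base rate stands.
The additional-duty order on 38.93 targets Farovia, not Orador; it does not apply.
Duty = £278,239.50 × 32% = £89,036.64.
Line 3 (10.30, Farovia, 1,922 kg, £50,029.66):
Base rate for 10.30 is 26%.
10.30 has an FTA preferential rate, but origin Farovia is not Orador; base rate stands.
Additional duty on 10.30 from Farovia: +6%. Applied ad valorem rate: 26% + 6% = 32%.
Duty = £50,029.66 × 32% = £16,009.49.
Total = £724.44 + £89,036.64 + £16,009.49 = £105,770.57.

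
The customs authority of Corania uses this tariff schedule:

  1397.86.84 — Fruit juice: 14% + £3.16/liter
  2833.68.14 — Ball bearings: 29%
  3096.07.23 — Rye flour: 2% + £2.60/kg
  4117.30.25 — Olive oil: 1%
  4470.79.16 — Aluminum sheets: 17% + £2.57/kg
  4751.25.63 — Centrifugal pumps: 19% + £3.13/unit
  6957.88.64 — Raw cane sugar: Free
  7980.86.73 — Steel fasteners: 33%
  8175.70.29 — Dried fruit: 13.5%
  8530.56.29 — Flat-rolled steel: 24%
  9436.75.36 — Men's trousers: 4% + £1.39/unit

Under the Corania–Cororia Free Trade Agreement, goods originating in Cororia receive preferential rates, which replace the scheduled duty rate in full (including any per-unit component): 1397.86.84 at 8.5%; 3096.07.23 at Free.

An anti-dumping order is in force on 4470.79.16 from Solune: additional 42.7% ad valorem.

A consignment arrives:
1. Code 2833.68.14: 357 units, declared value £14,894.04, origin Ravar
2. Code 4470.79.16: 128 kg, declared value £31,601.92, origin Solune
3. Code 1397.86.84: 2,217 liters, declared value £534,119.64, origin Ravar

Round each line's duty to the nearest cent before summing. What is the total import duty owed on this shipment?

£105,297.05

Line 1 (2833.68.14, Ravar, 357 units, £14,894.04):
Base rate for 2833.68.14 is 29%.
Duty = £14,894.04 × 29% = £4,319.27.
Line 2 (4470.79.16, Solune, 128 kg, £31,601.92):
Base rate for 4470.79.16 is 17% + £2.57/kg.
Additional duty on 4470.79.16 from Solune: +42.7%. Applied ad valorem rate: 17% + 42.7% = 59.7%.
Duty = £31,601.92 × 59.7% + 128 × £2.57 = £19,195.31.
Line 3 (1397.86.84, Ravar, 2,217 liters, £534,119.64):
Base rate for 1397.86.84 is 14% + £3.16/liter.
1397.86.84 has an FTA preferential rate, but origin Ravar is not Cororia; base rate stands.
Duty = £534,119.64 × 14% + 2,217 × £3.16 = £81,782.47.
Total = £4,319.27 + £19,195.31 + £81,782.47 = £105,297.05.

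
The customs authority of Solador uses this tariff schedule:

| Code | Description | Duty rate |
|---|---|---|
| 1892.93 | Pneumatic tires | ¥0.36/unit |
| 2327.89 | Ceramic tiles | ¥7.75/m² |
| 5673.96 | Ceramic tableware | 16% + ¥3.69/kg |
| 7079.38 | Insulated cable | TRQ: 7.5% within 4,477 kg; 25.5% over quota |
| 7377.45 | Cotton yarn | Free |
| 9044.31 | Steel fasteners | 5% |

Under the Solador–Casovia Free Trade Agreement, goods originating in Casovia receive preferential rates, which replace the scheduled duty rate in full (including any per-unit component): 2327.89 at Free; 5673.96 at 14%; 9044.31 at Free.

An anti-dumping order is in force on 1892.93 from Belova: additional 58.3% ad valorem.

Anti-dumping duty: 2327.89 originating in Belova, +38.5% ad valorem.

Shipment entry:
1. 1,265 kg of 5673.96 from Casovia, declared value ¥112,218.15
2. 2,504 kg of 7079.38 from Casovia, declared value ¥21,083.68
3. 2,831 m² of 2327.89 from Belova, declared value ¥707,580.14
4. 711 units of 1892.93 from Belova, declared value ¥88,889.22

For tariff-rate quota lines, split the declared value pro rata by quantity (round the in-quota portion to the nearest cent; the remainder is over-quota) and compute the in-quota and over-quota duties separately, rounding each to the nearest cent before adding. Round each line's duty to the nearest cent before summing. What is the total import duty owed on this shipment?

Line 1 (5673.96, Casovia, 1,265 kg, ¥112,218.15):
Base rate for 5673.96 is 16% + ¥3.69/kg.
Origin Casovia qualifies under the Solador–Casovia agreement and 5673.96 is covered: preferential rate 14% applies instead.
Duty = ¥112,218.15 × 14% = ¥15,710.54.
Line 2 (7079.38, Casovia, 2,504 kg, ¥21,083.68):
Code 7079.38 is under a tariff-rate quota (threshold 4,477 kg). Quantity 2,504 kg is within the quota, so the in-quota rate 7.5% applies to the full value.
Duty = ¥21,083.68 × 7.5% = ¥1,581.28.
Line 3 (2327.89, Belova, 2,831 m², ¥707,580.14):
Base rate for 2327.89 is ¥7.75/m².
2327.89 has an FTA preferential rate, but origin Belova is not Casovia; base rate stands.
Additional duty on 2327.89 from Belova: +38.5% ad valorem. Applied ad valorem rate = 38.5%.
Duty = ¥707,580.14 × 38.5% + 2,831 × ¥7.75 = ¥294,358.60.
Line 4 (1892.93, Belova, 711 units, ¥88,889.22):
Base rate for 1892.93 is ¥0.36/unit.
Additional duty on 1892.93 from Belova: +58.3% ad valorem. Applied ad valorem rate = 58.3%.
Duty = ¥88,889.22 × 58.3% + 711 × ¥0.36 = ¥52,078.38.
Total = ¥15,710.54 + ¥1,581.28 + ¥294,358.60 + ¥52,078.38 = ¥363,728.80.

¥363,728.80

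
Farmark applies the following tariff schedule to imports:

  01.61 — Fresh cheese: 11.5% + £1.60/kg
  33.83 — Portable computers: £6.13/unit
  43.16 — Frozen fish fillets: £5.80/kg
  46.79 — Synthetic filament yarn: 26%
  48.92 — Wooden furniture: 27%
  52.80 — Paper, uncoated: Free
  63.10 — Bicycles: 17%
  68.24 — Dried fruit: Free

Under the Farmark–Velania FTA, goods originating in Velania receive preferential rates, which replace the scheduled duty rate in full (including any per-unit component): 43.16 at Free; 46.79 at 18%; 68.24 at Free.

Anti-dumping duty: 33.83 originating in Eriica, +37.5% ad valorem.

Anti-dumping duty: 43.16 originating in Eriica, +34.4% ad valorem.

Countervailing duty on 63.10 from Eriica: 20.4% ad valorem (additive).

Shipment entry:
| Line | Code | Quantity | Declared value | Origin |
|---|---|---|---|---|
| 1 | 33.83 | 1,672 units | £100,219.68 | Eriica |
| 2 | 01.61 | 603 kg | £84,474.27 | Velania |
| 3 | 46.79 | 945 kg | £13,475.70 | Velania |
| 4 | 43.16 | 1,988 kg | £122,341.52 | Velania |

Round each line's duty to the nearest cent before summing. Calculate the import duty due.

Line 1 (33.83, Eriica, 1,672 units, £100,219.68):
Base rate for 33.83 is £6.13/unit.
Additional duty on 33.83 from Eriica: +37.5% ad valorem. Applied ad valorem rate = 37.5%.
Duty = £100,219.68 × 37.5% + 1,672 × £6.13 = £47,831.74.
Line 2 (01.61, Velania, 603 kg, £84,474.27):
Base rate for 01.61 is 11.5% + £1.60/kg.
Origin Velania is the FTA partner but 01.61 is not on the preference list; base rate stands.
Duty = £84,474.27 × 11.5% + 603 × £1.60 = £10,679.34.
Line 3 (46.79, Velania, 945 kg, £13,475.70):
Base rate for 46.79 is 26%.
Origin Velania qualifies under the Farmark–Velania agreement and 46.79 is covered: preferential rate 18% applies instead.
Duty = £13,475.70 × 18% = £2,425.63.
Line 4 (43.16, Velania, 1,988 kg, £122,341.52):
Base rate for 43.16 is £5.80/kg.
Origin Velania qualifies under the Farmark–Velania agreement and 43.16 is covered: preferential rate Free applies instead.
The additional-duty order on 43.16 targets Eriica, not Velania; it does not apply.
Duty = £122,341.52 × 0% = £0.00.
Total = £47,831.74 + £10,679.34 + £2,425.63 + £0.00 = £60,936.71.

£60,936.71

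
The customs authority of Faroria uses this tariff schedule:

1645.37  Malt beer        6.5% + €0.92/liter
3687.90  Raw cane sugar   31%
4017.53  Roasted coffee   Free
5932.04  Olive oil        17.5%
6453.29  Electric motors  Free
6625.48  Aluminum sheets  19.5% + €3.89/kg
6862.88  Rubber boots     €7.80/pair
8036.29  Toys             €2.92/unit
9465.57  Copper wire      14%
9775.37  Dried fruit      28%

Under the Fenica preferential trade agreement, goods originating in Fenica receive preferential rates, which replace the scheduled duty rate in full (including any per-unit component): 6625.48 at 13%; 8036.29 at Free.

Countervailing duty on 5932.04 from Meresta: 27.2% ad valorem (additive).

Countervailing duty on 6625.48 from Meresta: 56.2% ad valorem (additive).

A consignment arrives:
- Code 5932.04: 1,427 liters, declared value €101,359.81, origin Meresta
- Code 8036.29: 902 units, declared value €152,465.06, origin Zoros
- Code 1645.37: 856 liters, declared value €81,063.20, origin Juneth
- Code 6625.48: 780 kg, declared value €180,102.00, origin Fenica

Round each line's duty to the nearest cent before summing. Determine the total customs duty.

€77,411.57

Line 1 (5932.04, Meresta, 1,427 liters, €101,359.81):
Base rate for 5932.04 is 17.5%.
Additional duty on 5932.04 from Meresta: +27.2%. Applied ad valorem rate: 17.5% + 27.2% = 44.7%.
Duty = €101,359.81 × 44.7% = €45,307.84.
Line 2 (8036.29, Zoros, 902 units, €152,465.06):
Base rate for 8036.29 is €2.92/unit.
8036.29 has an FTA preferential rate, but origin Zoros is not Fenica; base rate stands.
Duty = 902 × €2.92 = €2,633.84.
Line 3 (1645.37, Juneth, 856 liters, €81,063.20):
Base rate for 1645.37 is 6.5% + €0.92/liter.
Duty = €81,063.20 × 6.5% + 856 × €0.92 = €6,056.63.
Line 4 (6625.48, Fenica, 780 kg, €180,102.00):
Base rate for 6625.48 is 19.5% + €3.89/kg.
Origin Fenica qualifies under the Faroria–Fenica agreement and 6625.48 is covered: preferential rate 13% applies instead.
The additional-duty order on 6625.48 targets Meresta, not Fenica; it does not apply.
Duty = €180,102.00 × 13% = €23,413.26.
Total = €45,307.84 + €2,633.84 + €6,056.63 + €23,413.26 = €77,411.57.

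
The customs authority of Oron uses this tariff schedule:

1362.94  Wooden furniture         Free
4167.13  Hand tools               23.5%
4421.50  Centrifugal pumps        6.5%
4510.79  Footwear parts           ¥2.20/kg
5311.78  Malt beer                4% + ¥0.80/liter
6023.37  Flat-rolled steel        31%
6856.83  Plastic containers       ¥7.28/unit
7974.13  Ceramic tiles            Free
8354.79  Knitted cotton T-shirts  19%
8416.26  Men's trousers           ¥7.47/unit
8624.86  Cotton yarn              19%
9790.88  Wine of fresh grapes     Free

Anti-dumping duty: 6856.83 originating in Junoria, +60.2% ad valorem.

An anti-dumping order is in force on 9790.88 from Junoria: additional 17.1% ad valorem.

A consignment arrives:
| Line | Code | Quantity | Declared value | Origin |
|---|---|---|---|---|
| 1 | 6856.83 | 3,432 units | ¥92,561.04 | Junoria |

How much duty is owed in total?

Line 1 (6856.83, Junoria, 3,432 units, ¥92,561.04):
Base rate for 6856.83 is ¥7.28/unit.
Additional duty on 6856.83 from Junoria: +60.2% ad valorem. Applied ad valorem rate = 60.2%.
Duty = ¥92,561.04 × 60.2% + 3,432 × ¥7.28 = ¥80,706.71.

¥80,706.71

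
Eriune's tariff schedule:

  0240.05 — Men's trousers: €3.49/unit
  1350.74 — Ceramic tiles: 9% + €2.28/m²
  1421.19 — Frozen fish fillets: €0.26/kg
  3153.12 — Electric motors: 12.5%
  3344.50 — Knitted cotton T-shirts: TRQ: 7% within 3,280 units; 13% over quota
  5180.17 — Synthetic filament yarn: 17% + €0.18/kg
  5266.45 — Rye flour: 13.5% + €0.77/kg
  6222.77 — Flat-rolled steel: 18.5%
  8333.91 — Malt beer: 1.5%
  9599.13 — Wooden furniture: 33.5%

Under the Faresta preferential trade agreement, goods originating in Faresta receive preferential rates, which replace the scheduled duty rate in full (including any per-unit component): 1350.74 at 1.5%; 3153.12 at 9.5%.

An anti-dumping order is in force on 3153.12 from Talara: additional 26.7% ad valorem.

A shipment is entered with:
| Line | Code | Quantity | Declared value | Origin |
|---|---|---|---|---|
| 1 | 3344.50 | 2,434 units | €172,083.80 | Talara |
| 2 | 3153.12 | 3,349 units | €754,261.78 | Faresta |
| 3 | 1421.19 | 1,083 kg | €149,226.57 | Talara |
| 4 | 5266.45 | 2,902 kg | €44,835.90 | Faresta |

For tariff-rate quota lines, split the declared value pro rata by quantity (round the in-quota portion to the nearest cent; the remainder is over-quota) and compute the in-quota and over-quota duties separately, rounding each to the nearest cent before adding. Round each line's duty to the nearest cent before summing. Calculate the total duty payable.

Line 1 (3344.50, Talara, 2,434 units, €172,083.80):
Code 3344.50 is under a tariff-rate quota (threshold 3,280 units). Quantity 2,434 units is within the quota, so the in-quota rate 7% applies to the full value.
Duty = €172,083.80 × 7% = €12,045.87.
Line 2 (3153.12, Faresta, 3,349 units, €754,261.78):
Base rate for 3153.12 is 12.5%.
Origin Faresta qualifies under the Eriune–Faresta agreement and 3153.12 is covered: preferential rate 9.5% applies instead.
The additional-duty order on 3153.12 targets Talara, not Faresta; it does not apply.
Duty = €754,261.78 × 9.5% = €71,654.87.
Line 3 (1421.19, Talara, 1,083 kg, €149,226.57):
Base rate for 1421.19 is €0.26/kg.
Duty = 1,083 × €0.26 = €281.58.
Line 4 (5266.45, Faresta, 2,902 kg, €44,835.90):
Base rate for 5266.45 is 13.5% + €0.77/kg.
Origin Faresta is the FTA partner but 5266.45 is not on the preference list; base rate stands.
Duty = €44,835.90 × 13.5% + 2,902 × €0.77 = €8,287.39.
Total = €12,045.87 + €71,654.87 + €281.58 + €8,287.39 = €92,269.71.

€92,269.71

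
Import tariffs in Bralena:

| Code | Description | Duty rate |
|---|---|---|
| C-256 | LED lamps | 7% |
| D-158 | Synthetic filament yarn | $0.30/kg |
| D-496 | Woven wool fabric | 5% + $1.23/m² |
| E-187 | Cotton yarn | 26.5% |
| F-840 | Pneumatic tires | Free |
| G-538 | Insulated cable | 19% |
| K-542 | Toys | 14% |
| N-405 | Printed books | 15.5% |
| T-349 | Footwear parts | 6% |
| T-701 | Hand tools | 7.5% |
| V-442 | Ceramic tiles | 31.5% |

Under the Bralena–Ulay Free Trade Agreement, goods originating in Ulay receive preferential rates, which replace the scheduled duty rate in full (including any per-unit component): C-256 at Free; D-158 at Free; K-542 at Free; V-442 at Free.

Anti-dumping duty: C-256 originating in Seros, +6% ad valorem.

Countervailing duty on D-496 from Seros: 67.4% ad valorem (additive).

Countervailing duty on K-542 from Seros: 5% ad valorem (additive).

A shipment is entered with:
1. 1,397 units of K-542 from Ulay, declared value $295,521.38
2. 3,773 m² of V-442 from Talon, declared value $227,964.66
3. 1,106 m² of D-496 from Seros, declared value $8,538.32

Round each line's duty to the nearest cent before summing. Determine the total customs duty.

Line 1 (K-542, Ulay, 1,397 units, $295,521.38):
Base rate for K-542 is 14%.
Origin Ulay qualifies under the Bralena–Ulay agreement and K-542 is covered: preferential rate Free applies instead.
The additional-duty order on K-542 targets Seros, not Ulay; it does not apply.
Duty = $295,521.38 × 0% = $0.00.
Line 2 (V-442, Talon, 3,773 m², $227,964.66):
Base rate for V-442 is 31.5%.
V-442 has an FTA preferential rate, but origin Talon is not Ulay; base rate stands.
Duty = $227,964.66 × 31.5% = $71,808.87.
Line 3 (D-496, Seros, 1,106 m², $8,538.32):
Base rate for D-496 is 5% + $1.23/m².
Additional duty on D-496 from Seros: +67.4%. Applied ad valorem rate: 5% + 67.4% = 72.4%.
Duty = $8,538.32 × 72.4% + 1,106 × $1.23 = $7,542.12.
Total = $0.00 + $71,808.87 + $7,542.12 = $79,350.99.

$79,350.99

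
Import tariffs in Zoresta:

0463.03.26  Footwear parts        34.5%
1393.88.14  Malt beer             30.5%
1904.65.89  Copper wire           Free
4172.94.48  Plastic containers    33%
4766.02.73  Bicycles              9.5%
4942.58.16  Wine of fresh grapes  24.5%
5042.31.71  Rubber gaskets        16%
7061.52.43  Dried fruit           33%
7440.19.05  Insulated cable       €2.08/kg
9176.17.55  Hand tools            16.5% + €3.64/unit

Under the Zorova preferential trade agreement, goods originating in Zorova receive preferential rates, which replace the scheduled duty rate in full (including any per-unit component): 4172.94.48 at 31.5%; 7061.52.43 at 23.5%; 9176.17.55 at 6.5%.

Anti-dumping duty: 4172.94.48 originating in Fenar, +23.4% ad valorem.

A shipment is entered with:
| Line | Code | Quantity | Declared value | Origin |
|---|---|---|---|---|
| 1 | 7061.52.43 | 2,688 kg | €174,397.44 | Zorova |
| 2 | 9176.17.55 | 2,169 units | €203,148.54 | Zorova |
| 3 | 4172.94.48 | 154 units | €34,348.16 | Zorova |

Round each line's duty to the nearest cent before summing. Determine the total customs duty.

€65,007.73

Line 1 (7061.52.43, Zorova, 2,688 kg, €174,397.44):
Base rate for 7061.52.43 is 33%.
Origin Zorova qualifies under the Zoresta–Zorova agreement and 7061.52.43 is covered: preferential rate 23.5% applies instead.
Duty = €174,397.44 × 23.5% = €40,983.40.
Line 2 (9176.17.55, Zorova, 2,169 units, €203,148.54):
Base rate for 9176.17.55 is 16.5% + €3.64/unit.
Origin Zorova qualifies under the Zoresta–Zorova agreement and 9176.17.55 is covered: preferential rate 6.5% applies instead.
Duty = €203,148.54 × 6.5% = €13,204.66.
Line 3 (4172.94.48, Zorova, 154 units, €34,348.16):
Base rate for 4172.94.48 is 33%.
Origin Zorova qualifies under the Zoresta–Zorova agreement and 4172.94.48 is covered: preferential rate 31.5% applies instead.
The additional-duty order on 4172.94.48 targets Fenar, not Zorova; it does not apply.
Duty = €34,348.16 × 31.5% = €10,819.67.
Total = €40,983.40 + €13,204.66 + €10,819.67 = €65,007.73.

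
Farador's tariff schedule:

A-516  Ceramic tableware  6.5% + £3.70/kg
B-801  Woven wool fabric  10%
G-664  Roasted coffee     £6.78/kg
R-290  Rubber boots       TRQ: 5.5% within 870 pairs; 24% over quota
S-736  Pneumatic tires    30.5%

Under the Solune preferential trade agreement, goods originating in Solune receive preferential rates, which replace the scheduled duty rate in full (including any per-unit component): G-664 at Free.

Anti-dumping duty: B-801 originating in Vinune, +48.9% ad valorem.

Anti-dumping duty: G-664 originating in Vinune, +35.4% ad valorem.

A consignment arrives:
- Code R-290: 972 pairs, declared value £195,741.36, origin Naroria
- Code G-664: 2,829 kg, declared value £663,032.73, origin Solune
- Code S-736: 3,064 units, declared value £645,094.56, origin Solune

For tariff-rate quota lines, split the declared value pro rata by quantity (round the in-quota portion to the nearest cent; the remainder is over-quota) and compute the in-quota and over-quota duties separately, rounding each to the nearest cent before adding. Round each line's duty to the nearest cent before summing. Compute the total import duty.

£211,319.65

Line 1 (R-290, Naroria, 972 pairs, £195,741.36):
Code R-290 is under a tariff-rate quota (threshold 870 pairs). In-quota: 870 pairs at 5.5%; over-quota: 102 pairs at 24%.
Pro-rata value split: in-quota = £195,741.36 × 870/972 = £175,200.60; over-quota = £195,741.36 − £175,200.60 = £20,540.76.
In-quota duty = £175,200.60 × 5.5% = £9,636.03. Over-quota duty = £20,540.76 × 24% = £4,929.78.
Line duty = £9,636.03 + £4,929.78 = £14,565.81.
Line 2 (G-664, Solune, 2,829 kg, £663,032.73):
Base rate for G-664 is £6.78/kg.
Origin Solune qualifies under the Farador–Solune agreement and G-664 is covered: preferential rate Free applies instead.
The additional-duty order on G-664 targets Vinune, not Solune; it does not apply.
Duty = £663,032.73 × 0% = £0.00.
Line 3 (S-736, Solune, 3,064 units, £645,094.56):
Base rate for S-736 is 30.5%.
Origin Solune is the FTA partner but S-736 is not on the preference list; base rate stands.
Duty = £645,094.56 × 30.5% = £196,753.84.
Total = £14,565.81 + £0.00 + £196,753.84 = £211,319.65.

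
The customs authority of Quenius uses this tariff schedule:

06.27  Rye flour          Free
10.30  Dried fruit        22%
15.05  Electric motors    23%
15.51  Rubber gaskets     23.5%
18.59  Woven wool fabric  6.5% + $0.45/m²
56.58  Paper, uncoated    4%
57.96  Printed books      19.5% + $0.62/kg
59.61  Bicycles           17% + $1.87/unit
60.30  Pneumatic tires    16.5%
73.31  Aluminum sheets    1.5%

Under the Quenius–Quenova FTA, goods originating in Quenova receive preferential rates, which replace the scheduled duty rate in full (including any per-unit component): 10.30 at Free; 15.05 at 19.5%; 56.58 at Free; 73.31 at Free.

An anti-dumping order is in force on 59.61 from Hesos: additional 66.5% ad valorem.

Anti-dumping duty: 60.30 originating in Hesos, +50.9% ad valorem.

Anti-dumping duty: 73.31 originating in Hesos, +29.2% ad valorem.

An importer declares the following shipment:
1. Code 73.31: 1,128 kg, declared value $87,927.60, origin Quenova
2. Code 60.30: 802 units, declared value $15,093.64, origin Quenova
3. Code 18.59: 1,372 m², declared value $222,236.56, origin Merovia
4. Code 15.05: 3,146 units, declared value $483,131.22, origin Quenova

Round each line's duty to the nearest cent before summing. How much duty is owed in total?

$111,763.82

Line 1 (73.31, Quenova, 1,128 kg, $87,927.60):
Base rate for 73.31 is 1.5%.
Origin Quenova qualifies under the Quenius–Quenova agreement and 73.31 is covered: preferential rate Free applies instead.
The additional-duty order on 73.31 targets Hesos, not Quenova; it does not apply.
Duty = $87,927.60 × 0% = $0.00.
Line 2 (60.30, Quenova, 802 units, $15,093.64):
Base rate for 60.30 is 16.5%.
Origin Quenova is the FTA partner but 60.30 is not on the preference list; base rate stands.
The additional-duty order on 60.30 targets Hesos, not Quenova; it does not apply.
Duty = $15,093.64 × 16.5% = $2,490.45.
Line 3 (18.59, Merovia, 1,372 m², $222,236.56):
Base rate for 18.59 is 6.5% + $0.45/m².
Duty = $222,236.56 × 6.5% + 1,372 × $0.45 = $15,062.78.
Line 4 (15.05, Quenova, 3,146 units, $483,131.22):
Base rate for 15.05 is 23%.
Origin Quenova qualifies under the Quenius–Quenova agreement and 15.05 is covered: preferential rate 19.5% applies instead.
Duty = $483,131.22 × 19.5% = $94,210.59.
Total = $0.00 + $2,490.45 + $15,062.78 + $94,210.59 = $111,763.82.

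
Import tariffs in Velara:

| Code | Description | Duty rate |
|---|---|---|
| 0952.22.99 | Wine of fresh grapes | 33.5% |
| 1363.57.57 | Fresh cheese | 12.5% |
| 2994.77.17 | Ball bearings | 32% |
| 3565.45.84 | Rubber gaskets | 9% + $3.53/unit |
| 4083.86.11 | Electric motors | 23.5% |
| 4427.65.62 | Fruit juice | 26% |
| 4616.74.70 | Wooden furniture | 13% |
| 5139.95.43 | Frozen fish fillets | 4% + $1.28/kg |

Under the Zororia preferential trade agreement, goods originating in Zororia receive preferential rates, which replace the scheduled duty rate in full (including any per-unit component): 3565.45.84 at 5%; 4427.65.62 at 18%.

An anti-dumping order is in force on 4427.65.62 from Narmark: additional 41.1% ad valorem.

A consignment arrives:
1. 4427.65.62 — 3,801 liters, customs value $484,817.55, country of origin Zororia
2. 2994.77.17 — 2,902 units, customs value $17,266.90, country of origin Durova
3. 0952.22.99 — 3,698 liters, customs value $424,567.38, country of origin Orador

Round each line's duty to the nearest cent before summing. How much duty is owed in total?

$235,022.64

Line 1 (4427.65.62, Zororia, 3,801 liters, $484,817.55):
Base rate for 4427.65.62 is 26%.
Origin Zororia qualifies under the Velara–Zororia agreement and 4427.65.62 is covered: preferential rate 18% applies instead.
The additional-duty order on 4427.65.62 targets Narmark, not Zororia; it does not apply.
Duty = $484,817.55 × 18% = $87,267.16.
Line 2 (2994.77.17, Durova, 2,902 units, $17,266.90):
Base rate for 2994.77.17 is 32%.
Duty = $17,266.90 × 32% = $5,525.41.
Line 3 (0952.22.99, Orador, 3,698 liters, $424,567.38):
Base rate for 0952.22.99 is 33.5%.
Duty = $424,567.38 × 33.5% = $142,230.07.
Total = $87,267.16 + $5,525.41 + $142,230.07 = $235,022.64.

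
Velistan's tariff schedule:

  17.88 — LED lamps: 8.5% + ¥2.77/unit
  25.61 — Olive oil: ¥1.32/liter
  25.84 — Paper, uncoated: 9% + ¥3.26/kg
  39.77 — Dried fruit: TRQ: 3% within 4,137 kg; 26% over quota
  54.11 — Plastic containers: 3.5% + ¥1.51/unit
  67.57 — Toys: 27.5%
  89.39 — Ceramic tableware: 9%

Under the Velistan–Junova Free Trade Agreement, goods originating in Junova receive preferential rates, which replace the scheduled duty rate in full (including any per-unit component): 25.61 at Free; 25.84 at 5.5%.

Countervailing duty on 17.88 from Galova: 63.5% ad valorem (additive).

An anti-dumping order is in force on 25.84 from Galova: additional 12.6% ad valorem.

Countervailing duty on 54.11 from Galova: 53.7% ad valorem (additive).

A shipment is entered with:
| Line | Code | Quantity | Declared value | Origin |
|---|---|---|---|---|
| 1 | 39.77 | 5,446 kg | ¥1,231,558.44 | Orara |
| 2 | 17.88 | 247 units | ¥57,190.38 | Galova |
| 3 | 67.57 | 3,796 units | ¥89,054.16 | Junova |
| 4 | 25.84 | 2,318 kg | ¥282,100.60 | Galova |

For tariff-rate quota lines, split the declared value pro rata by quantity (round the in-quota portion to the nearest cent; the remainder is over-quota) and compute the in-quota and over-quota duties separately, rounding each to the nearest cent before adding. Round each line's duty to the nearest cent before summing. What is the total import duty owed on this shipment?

Line 1 (39.77, Orara, 5,446 kg, ¥1,231,558.44):
Code 39.77 is under a tariff-rate quota (threshold 4,137 kg). In-quota: 4,137 kg at 3%; over-quota: 1,309 kg at 26%.
Pro-rata value split: in-quota = ¥1,231,558.44 × 4,137/5,446 = ¥935,541.18; over-quota = ¥1,231,558.44 − ¥935,541.18 = ¥296,017.26.
In-quota duty = ¥935,541.18 × 3% = ¥28,066.24. Over-quota duty = ¥296,017.26 × 26% = ¥76,964.49.
Line duty = ¥28,066.24 + ¥76,964.49 = ¥105,030.73.
Line 2 (17.88, Galova, 247 units, ¥57,190.38):
Base rate for 17.88 is 8.5% + ¥2.77/unit.
Additional duty on 17.88 from Galova: +63.5%. Applied ad valorem rate: 8.5% + 63.5% = 72%.
Duty = ¥57,190.38 × 72% + 247 × ¥2.77 = ¥41,861.26.
Line 3 (67.57, Junova, 3,796 units, ¥89,054.16):
Base rate for 67.57 is 27.5%.
Origin Junova is the FTA partner but 67.57 is not on the preference list; base rate stands.
Duty = ¥89,054.16 × 27.5% = ¥24,489.89.
Line 4 (25.84, Galova, 2,318 kg, ¥282,100.60):
Base rate for 25.84 is 9% + ¥3.26/kg.
25.84 has an FTA preferential rate, but origin Galova is not Junova; base rate stands.
Additional duty on 25.84 from Galova: +12.6%. Applied ad valorem rate: 9% + 12.6% = 21.6%.
Duty = ¥282,100.60 × 21.6% + 2,318 × ¥3.26 = ¥68,490.41.
Total = ¥105,030.73 + ¥41,861.26 + ¥24,489.89 + ¥68,490.41 = ¥239,872.29.

¥239,872.29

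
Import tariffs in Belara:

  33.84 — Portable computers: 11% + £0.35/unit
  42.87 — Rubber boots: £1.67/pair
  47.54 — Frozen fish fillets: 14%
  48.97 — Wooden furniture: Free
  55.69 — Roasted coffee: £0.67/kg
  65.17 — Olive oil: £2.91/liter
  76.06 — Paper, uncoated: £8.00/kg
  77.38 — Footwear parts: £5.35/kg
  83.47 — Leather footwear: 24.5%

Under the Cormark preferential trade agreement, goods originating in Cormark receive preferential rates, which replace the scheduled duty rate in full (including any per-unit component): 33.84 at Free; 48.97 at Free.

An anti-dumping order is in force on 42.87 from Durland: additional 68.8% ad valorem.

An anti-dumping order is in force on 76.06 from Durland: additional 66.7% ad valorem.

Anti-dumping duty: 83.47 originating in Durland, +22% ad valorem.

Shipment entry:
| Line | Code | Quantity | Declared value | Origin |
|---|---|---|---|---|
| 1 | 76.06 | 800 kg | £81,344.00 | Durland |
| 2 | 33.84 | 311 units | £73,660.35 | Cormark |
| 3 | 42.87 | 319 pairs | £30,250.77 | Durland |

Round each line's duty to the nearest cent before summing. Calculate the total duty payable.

£82,001.71

Line 1 (76.06, Durland, 800 kg, £81,344.00):
Base rate for 76.06 is £8.00/kg.
Additional duty on 76.06 from Durland: +66.7% ad valorem. Applied ad valorem rate = 66.7%.
Duty = £81,344.00 × 66.7% + 800 × £8.00 = £60,656.45.
Line 2 (33.84, Cormark, 311 units, £73,660.35):
Base rate for 33.84 is 11% + £0.35/unit.
Origin Cormark qualifies under the Belara–Cormark agreement and 33.84 is covered: preferential rate Free applies instead.
Duty = £73,660.35 × 0% = £0.00.
Line 3 (42.87, Durland, 319 pairs, £30,250.77):
Base rate for 42.87 is £1.67/pair.
Additional duty on 42.87 from Durland: +68.8% ad valorem. Applied ad valorem rate = 68.8%.
Duty = £30,250.77 × 68.8% + 319 × £1.67 = £21,345.26.
Total = £60,656.45 + £0.00 + £21,345.26 = £82,001.71.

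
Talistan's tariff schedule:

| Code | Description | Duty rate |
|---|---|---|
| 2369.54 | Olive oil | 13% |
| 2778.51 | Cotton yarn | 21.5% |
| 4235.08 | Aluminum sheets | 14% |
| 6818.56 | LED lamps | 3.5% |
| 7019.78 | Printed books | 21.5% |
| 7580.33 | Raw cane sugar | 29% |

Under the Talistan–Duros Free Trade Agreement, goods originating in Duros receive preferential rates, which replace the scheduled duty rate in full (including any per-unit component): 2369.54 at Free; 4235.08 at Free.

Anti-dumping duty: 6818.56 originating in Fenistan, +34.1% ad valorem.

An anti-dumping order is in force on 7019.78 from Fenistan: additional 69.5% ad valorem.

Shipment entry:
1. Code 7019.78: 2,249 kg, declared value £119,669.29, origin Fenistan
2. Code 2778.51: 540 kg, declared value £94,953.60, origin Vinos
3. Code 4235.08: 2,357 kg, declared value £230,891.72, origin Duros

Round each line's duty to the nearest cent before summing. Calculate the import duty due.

Line 1 (7019.78, Fenistan, 2,249 kg, £119,669.29):
Base rate for 7019.78 is 21.5%.
Additional duty on 7019.78 from Fenistan: +69.5%. Applied ad valorem rate: 21.5% + 69.5% = 91%.
Duty = £119,669.29 × 91% = £108,899.05.
Line 2 (2778.51, Vinos, 540 kg, £94,953.60):
Base rate for 2778.51 is 21.5%.
Duty = £94,953.60 × 21.5% = £20,415.02.
Line 3 (4235.08, Duros, 2,357 kg, £230,891.72):
Base rate for 4235.08 is 14%.
Origin Duros qualifies under the Talistan–Duros agreement and 4235.08 is covered: preferential rate Free applies instead.
Duty = £230,891.72 × 0% = £0.00.
Total = £108,899.05 + £20,415.02 + £0.00 = £129,314.07.

£129,314.07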